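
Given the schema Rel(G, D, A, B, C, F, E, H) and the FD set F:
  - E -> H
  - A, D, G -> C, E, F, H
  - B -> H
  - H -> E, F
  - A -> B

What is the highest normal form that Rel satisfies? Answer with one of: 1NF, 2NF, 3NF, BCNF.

1NF

Candidate key: {A, D, G}. Prime attributes: {A, D, G}.
E -> H: {E}⁺ = {E, F, H}, which is not all of the attributes, so the left side is not a superkey — BCNF is violated.
E -> H has non-prime {H} on the right and a non-superkey on the left, so 3NF fails.
Since {A} ⊂ {A, D, G} and {A}⁺ ⊇ {B, E, F, H} with {B, E, F, H} non-prime, there is a partial dependency; 2NF fails.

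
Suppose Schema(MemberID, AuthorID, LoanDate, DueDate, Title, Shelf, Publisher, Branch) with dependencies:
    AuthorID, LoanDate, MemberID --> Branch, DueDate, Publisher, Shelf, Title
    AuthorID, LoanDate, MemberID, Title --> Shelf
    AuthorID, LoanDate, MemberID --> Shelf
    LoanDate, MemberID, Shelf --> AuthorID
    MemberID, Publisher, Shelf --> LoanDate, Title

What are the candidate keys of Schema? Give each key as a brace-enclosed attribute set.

{MemberID} never appears on the right of any FD, so every key must include it.
{AuthorID, LoanDate, MemberID}⁺ = {AuthorID, Branch, DueDate, LoanDate, MemberID, Publisher, Shelf, Title} — all of the relation — so {AuthorID, LoanDate, MemberID} is a candidate key.
{LoanDate, MemberID, Shelf}⁺ = {AuthorID, Branch, DueDate, LoanDate, MemberID, Publisher, Shelf, Title} — all of the relation — so {LoanDate, MemberID, Shelf} is a candidate key.
{MemberID, Publisher, Shelf}⁺ = {AuthorID, Branch, DueDate, LoanDate, MemberID, Publisher, Shelf, Title} — all of the relation — so {MemberID, Publisher, Shelf} is a candidate key.
No proper subset of any of these is a key, and no other minimal superkey exists.

{AuthorID, LoanDate, MemberID}, {LoanDate, MemberID, Shelf}, {MemberID, Publisher, Shelf}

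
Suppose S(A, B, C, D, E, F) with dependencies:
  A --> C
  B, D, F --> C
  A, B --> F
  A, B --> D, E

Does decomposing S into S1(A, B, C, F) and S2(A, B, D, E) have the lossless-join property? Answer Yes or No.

Yes

S1 ∩ S2 = {A, B}; its closure under F is {A, B, C, D, E, F}.
This includes all of S1, so the common attributes are a superkey of S1 — the join is lossless.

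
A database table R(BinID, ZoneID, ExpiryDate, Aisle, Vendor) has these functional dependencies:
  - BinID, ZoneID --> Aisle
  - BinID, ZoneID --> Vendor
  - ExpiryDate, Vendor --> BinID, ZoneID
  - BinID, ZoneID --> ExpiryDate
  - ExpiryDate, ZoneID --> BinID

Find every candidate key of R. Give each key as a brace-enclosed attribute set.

{BinID, ZoneID}, {ExpiryDate, Vendor}, {ExpiryDate, ZoneID}

{BinID, ZoneID}⁺ = {Aisle, BinID, ExpiryDate, Vendor, ZoneID} — all of the relation — so {BinID, ZoneID} is a candidate key.
{ExpiryDate, Vendor}⁺ = {Aisle, BinID, ExpiryDate, Vendor, ZoneID} — all of the relation — so {ExpiryDate, Vendor} is a candidate key.
{ExpiryDate, ZoneID}⁺ = {Aisle, BinID, ExpiryDate, Vendor, ZoneID} — all of the relation — so {ExpiryDate, ZoneID} is a candidate key.
No proper subset of any of these is a key, and no other minimal superkey exists.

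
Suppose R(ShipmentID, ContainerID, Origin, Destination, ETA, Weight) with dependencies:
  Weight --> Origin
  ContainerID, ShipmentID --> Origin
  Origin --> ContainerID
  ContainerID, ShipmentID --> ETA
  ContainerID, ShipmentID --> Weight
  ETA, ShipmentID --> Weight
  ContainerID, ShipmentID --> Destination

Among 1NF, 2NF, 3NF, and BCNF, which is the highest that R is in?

Candidate keys: {ContainerID, ShipmentID}, {ETA, ShipmentID}, {Origin, ShipmentID}, {ShipmentID, Weight}. Prime attributes: {ContainerID, ETA, Origin, ShipmentID, Weight}.
For Weight --> Origin we have {Weight}⁺ = {ContainerID, Origin, Weight}; {Weight} is not a superkey, so BCNF fails.
Since {Origin} ⊆ prime attributes and every other non-superkey FD also has a prime right side, the schema is in 3NF.

3NF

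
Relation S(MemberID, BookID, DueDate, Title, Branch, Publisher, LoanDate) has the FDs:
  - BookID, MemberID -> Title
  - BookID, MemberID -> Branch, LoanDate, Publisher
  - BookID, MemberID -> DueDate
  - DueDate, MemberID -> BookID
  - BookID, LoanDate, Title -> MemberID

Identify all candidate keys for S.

{BookID, LoanDate, Title}, {BookID, MemberID}, {DueDate, MemberID}

{BookID, MemberID}⁺ = {BookID, Branch, DueDate, LoanDate, MemberID, Publisher, Title}, which is every attribute, so {BookID, MemberID} is a candidate key.
{DueDate, MemberID}⁺ = {BookID, Branch, DueDate, LoanDate, MemberID, Publisher, Title}, which is every attribute, so {DueDate, MemberID} is a candidate key.
{BookID, LoanDate, Title}⁺ = {BookID, Branch, DueDate, LoanDate, MemberID, Publisher, Title}, which is every attribute, so {BookID, LoanDate, Title} is a candidate key.
No proper subset of any of these is a key, and no other minimal superkey exists.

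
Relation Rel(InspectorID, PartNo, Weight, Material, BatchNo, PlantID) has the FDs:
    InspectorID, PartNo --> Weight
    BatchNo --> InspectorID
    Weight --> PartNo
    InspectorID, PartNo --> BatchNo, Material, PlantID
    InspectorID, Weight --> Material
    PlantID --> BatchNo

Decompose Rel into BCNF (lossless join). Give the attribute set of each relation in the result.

{BatchNo, InspectorID}; {BatchNo, PlantID}; {Material, PlantID, Weight}; {PartNo, Weight}

Candidate keys of the original relation: {BatchNo, PartNo}, {BatchNo, Weight}, {InspectorID, PartNo}, {InspectorID, Weight}, {PartNo, PlantID}, {PlantID, Weight}.
Within {BatchNo, InspectorID, Material, PartNo, PlantID, Weight}: {BatchNo}⁺ ∩ {BatchNo, InspectorID, Material, PartNo, PlantID, Weight} = {BatchNo, InspectorID}, not the whole set, so BatchNo --> InspectorID violates BCNF; decompose into {BatchNo, InspectorID} and {BatchNo, Material, PartNo, PlantID, Weight}.
{BatchNo, InspectorID} has no BCNF violation.
Within {BatchNo, Material, PartNo, PlantID, Weight}: {Weight}⁺ ∩ {BatchNo, Material, PartNo, PlantID, Weight} = {PartNo, Weight}, not the whole set, so Weight --> PartNo violates BCNF; decompose into {PartNo, Weight} and {BatchNo, Material, PlantID, Weight}.
{PartNo, Weight} has no BCNF violation.
Within {BatchNo, Material, PlantID, Weight}: {PlantID}⁺ ∩ {BatchNo, Material, PlantID, Weight} = {BatchNo, PlantID}, not the whole set, so PlantID --> BatchNo violates BCNF; decompose into {BatchNo, PlantID} and {Material, PlantID, Weight}.
{BatchNo, PlantID} has no BCNF violation.
{Material, PlantID, Weight} has no BCNF violation.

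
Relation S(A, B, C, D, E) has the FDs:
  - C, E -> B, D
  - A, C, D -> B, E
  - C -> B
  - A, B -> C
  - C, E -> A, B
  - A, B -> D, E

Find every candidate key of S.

{A, B}, {A, C}, {C, E}

{A, B}⁺ = {A, B, C, D, E}, which is every attribute, so {A, B} is a candidate key.
{A, C}⁺ = {A, B, C, D, E}, which is every attribute, so {A, C} is a candidate key.
{C, E}⁺ = {A, B, C, D, E}, which is every attribute, so {C, E} is a candidate key.
These are minimal and exhaustive — every other superkey contains one of them.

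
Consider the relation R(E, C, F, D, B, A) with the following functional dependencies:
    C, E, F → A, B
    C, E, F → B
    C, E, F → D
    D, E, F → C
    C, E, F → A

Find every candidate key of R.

{C, E, F}, {D, E, F}

No FD produces {E, F}, so they must be in every candidate key.
{C, E, F} is a candidate key since {C, E, F}⁺ = {A, B, C, D, E, F} covers every attribute.
{D, E, F} is a candidate key since {D, E, F}⁺ = {A, B, C, D, E, F} covers every attribute.
These are minimal and exhaustive — every other superkey contains one of them.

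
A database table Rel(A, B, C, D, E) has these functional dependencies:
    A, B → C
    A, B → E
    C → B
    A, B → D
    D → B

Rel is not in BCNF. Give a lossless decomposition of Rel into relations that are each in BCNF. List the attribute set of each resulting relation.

Candidate keys of the original relation: {A, B}, {A, C}, {A, D}.
{A, B, C, D, E}: {C} determines {B, C} here but is not a superkey — split on C → B, giving {B, C} and {A, C, D, E}.
{B, C}: every determinant is a superkey — BCNF.
{A, C, D, E}: every determinant is a superkey — BCNF.

{A, C, D, E}; {B, C}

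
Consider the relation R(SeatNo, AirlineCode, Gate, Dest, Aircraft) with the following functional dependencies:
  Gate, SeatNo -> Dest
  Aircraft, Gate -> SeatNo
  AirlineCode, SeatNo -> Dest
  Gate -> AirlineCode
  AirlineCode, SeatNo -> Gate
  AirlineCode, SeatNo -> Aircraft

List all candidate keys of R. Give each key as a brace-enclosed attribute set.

{Aircraft, Gate}, {AirlineCode, SeatNo}, {Gate, SeatNo}

Closure of {Aircraft, Gate} is {Aircraft, AirlineCode, Dest, Gate, SeatNo}, the whole schema; {Aircraft, Gate} is a candidate key.
Closure of {AirlineCode, SeatNo} is {Aircraft, AirlineCode, Dest, Gate, SeatNo}, the whole schema; {AirlineCode, SeatNo} is a candidate key.
Closure of {Gate, SeatNo} is {Aircraft, AirlineCode, Dest, Gate, SeatNo}, the whole schema; {Gate, SeatNo} is a candidate key.
These are minimal and exhaustive — every other superkey contains one of them.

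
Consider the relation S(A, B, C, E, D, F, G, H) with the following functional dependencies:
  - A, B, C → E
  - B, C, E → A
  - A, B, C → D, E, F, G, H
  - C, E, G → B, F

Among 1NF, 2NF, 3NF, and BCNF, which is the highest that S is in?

BCNF

Candidate keys: {A, B, C}, {B, C, E}, {C, E, G}. Prime attributes: {A, B, C, E, G}.
The left-hand side of every FD is a superkey, so BCNF is satisfied.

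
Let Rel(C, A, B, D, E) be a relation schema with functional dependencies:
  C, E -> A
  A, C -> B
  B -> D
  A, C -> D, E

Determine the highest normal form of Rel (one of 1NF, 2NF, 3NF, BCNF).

2NF

Candidate keys: {A, C}, {C, E}. Prime attributes: {A, C, E}.
B -> D breaks BCNF: {B}⁺ = {B, D}, so {B} is not a superkey.
B -> D has non-prime {D} on the right and a non-superkey on the left, so 3NF fails.
No proper subset of a key has a non-prime attribute in its closure, so there is no partial dependency; 2NF holds.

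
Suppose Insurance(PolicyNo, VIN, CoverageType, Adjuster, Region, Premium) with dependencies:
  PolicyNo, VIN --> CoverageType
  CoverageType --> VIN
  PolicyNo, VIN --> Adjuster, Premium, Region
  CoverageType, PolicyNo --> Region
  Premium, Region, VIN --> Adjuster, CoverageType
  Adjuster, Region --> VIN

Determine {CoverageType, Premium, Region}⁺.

{Adjuster, CoverageType, Premium, Region, VIN}

Start with {CoverageType, Premium, Region}.
CoverageType --> VIN applies; add {VIN} → now {CoverageType, Premium, Region, VIN}.
Premium, Region, VIN --> Adjuster, CoverageType applies; add {Adjuster} → now {Adjuster, CoverageType, Premium, Region, VIN}.
No further FD applies.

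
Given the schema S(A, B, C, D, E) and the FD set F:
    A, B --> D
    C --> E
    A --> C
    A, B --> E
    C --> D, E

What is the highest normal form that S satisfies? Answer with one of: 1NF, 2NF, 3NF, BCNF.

Candidate key: {A, B}. Prime attributes: {A, B}.
C --> E: {C}⁺ = {C, D, E}, which is not all of the attributes, so the left side is not a superkey — BCNF is violated.
C --> E determines the non-prime attribute {E} from a non-superkey — 3NF is violated.
{A} is a proper subset of the key {A, B}, and {A}⁺ contains the non-prime attributes {C, D, E} — a partial dependency, so 2NF is violated.

1NF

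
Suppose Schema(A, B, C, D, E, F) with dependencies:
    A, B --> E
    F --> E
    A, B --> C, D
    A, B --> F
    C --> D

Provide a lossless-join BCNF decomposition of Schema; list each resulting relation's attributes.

{A, B, C, F}; {C, D}; {E, F}

Candidate key of the original relation: {A, B}.
In {A, B, C, D, E, F}, {F} is not a superkey ({F}⁺ restricted to this set is {E, F}), so split on F --> E into {E, F} and {A, B, C, D, F}.
{E, F} is in BCNF.
In {A, B, C, D, F}, {C} is not a superkey ({C}⁺ restricted to this set is {C, D}), so split on C --> D into {C, D} and {A, B, C, F}.
{C, D} is in BCNF.
{A, B, C, F} is in BCNF.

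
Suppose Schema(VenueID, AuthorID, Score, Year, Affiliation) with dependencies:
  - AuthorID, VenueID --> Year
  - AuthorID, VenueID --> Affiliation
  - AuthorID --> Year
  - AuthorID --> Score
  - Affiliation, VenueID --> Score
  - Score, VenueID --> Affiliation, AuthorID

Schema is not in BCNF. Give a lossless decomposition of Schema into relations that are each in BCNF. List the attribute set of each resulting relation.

{Affiliation, AuthorID, VenueID}; {AuthorID, Score, Year}

Candidate keys of the original relation: {Affiliation, VenueID}, {AuthorID, VenueID}, {Score, VenueID}.
{Affiliation, AuthorID, Score, VenueID, Year}: {AuthorID} determines {AuthorID, Score, Year} here but is not a superkey — split on AuthorID --> Score, Year, giving {AuthorID, Score, Year} and {Affiliation, AuthorID, VenueID}.
{AuthorID, Score, Year}: every determinant is a superkey — BCNF.
{Affiliation, AuthorID, VenueID}: every determinant is a superkey — BCNF.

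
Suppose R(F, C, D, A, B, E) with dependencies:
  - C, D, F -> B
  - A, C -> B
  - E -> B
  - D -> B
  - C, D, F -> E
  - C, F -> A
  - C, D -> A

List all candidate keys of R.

{C, D, F}

{C, D, F} never appear on the right of any FD, so every key must include all of them.
{C, D, F}⁺ = {A, B, C, D, E, F} — all of the relation — so {C, D, F} is a candidate key.
No smaller or unrelated set reaches every attribute, so there are no other keys.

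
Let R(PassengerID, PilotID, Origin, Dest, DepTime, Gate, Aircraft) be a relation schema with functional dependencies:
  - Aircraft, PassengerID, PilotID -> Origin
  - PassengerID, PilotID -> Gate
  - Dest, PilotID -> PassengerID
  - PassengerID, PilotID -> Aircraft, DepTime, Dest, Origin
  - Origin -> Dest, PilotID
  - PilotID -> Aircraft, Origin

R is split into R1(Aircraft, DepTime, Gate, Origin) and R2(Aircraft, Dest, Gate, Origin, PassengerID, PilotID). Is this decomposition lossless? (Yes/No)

Yes

Common attributes: {Aircraft, Gate, Origin}; their closure is {Aircraft, DepTime, Dest, Gate, Origin, PassengerID, PilotID}.
This includes all of R1, so the common attributes are a superkey of R1 — the join is lossless.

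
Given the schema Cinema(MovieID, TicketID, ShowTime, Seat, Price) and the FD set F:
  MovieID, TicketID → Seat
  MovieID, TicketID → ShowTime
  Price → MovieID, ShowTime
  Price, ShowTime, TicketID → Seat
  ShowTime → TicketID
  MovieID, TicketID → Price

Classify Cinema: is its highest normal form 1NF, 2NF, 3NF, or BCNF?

Candidate keys: {MovieID, ShowTime}, {MovieID, TicketID}, {Price}. Prime attributes: {MovieID, Price, ShowTime, TicketID}.
ShowTime → TicketID breaks BCNF: {ShowTime}⁺ = {ShowTime, TicketID}, so {ShowTime} is not a superkey.
But every attribute on its right side ({TicketID}) is prime, and the same holds for every other non-superkey FD, so 3NF still holds.

3NF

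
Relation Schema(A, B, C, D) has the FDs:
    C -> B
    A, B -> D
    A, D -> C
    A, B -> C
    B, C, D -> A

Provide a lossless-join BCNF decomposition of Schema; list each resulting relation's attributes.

Candidate keys of the original relation: {A, B}, {A, C}, {A, D}, {C, D}.
{A, B, C, D}: {C} determines {B, C} here but is not a superkey — split on C -> B, giving {B, C} and {A, C, D}.
{B, C}: every determinant is a superkey — BCNF.
{A, C, D}: every determinant is a superkey — BCNF.

{A, C, D}; {B, C}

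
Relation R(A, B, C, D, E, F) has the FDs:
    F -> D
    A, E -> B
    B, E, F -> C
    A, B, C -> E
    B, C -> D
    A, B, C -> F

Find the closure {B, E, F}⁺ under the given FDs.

{B, C, D, E, F}

Start with {B, E, F}.
F -> D applies; add {D} → now {B, D, E, F}.
B, E, F -> C applies; add {C} → now {B, C, D, E, F}.
No further FD applies.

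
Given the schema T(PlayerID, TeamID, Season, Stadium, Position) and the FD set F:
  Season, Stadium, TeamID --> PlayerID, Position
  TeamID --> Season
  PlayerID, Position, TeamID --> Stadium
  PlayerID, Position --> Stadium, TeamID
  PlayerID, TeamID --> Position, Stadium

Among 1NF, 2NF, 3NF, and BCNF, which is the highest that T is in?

1NF

Candidate keys: {PlayerID, Position}, {PlayerID, TeamID}, {Stadium, TeamID}. Prime attributes: {PlayerID, Position, Stadium, TeamID}.
For TeamID --> Season we have {TeamID}⁺ = {Season, TeamID}; {TeamID} is not a superkey, so BCNF fails.
TeamID --> Season determines the non-prime attribute {Season} from a non-superkey — 3NF is violated.
{TeamID} is a proper subset of the key {PlayerID, TeamID}, and {TeamID}⁺ contains the non-prime attribute {Season} — a partial dependency, so 2NF is violated.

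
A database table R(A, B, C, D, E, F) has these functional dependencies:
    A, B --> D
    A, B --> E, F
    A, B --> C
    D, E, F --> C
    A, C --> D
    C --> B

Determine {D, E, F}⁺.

Start with {D, E, F}.
D, E, F --> C applies; add {C} → now {C, D, E, F}.
C --> B applies; add {B} → now {B, C, D, E, F}.
No further FD applies.

{B, C, D, E, F}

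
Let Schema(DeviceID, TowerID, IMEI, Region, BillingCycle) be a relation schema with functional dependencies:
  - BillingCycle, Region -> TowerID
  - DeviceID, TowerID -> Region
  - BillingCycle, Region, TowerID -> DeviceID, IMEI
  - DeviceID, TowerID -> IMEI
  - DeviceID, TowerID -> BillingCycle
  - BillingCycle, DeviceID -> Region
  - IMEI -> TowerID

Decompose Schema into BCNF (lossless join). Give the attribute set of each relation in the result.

{BillingCycle, DeviceID, IMEI, Region}; {IMEI, TowerID}

Candidate keys of the original relation: {BillingCycle, DeviceID}, {BillingCycle, Region}, {DeviceID, IMEI}, {DeviceID, TowerID}.
Within {BillingCycle, DeviceID, IMEI, Region, TowerID}: {IMEI}⁺ ∩ {BillingCycle, DeviceID, IMEI, Region, TowerID} = {IMEI, TowerID}, not the whole set, so IMEI -> TowerID violates BCNF; decompose into {IMEI, TowerID} and {BillingCycle, DeviceID, IMEI, Region}.
{IMEI, TowerID}: every determinant is a superkey — BCNF.
{BillingCycle, DeviceID, IMEI, Region}: every determinant is a superkey — BCNF.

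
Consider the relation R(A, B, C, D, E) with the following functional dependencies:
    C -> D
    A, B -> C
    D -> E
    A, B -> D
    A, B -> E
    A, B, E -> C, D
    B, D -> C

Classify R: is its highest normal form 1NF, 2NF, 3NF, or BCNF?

2NF

Candidate key: {A, B}. Prime attributes: {A, B}.
For C -> D we have {C}⁺ = {C, D, E}; {C} is not a superkey, so BCNF fails.
C -> D has non-prime {D} on the right and a non-superkey on the left, so 3NF fails.
No proper subset of a key has a non-prime attribute in its closure, so there is no partial dependency; 2NF holds.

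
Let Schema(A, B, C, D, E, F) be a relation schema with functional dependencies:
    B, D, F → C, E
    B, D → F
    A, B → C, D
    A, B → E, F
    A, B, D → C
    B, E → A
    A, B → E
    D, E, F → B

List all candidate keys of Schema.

{A, B}, {B, D}, {B, E}, {D, E, F}

{A, B}⁺ = {A, B, C, D, E, F} — all of the relation — so {A, B} is a candidate key.
{B, D}⁺ = {A, B, C, D, E, F} — all of the relation — so {B, D} is a candidate key.
{B, E}⁺ = {A, B, C, D, E, F} — all of the relation — so {B, E} is a candidate key.
{D, E, F}⁺ = {A, B, C, D, E, F} — all of the relation — so {D, E, F} is a candidate key.
These are minimal and exhaustive — every other superkey contains one of them.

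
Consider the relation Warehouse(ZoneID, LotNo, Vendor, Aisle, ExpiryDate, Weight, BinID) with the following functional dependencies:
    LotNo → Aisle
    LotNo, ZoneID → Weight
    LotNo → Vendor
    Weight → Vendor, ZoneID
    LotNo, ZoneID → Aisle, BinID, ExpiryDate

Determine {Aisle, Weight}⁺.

Start with {Aisle, Weight}.
Weight → Vendor, ZoneID applies; add {Vendor, ZoneID} → now {Aisle, Vendor, Weight, ZoneID}.
No further FD applies.

{Aisle, Vendor, Weight, ZoneID}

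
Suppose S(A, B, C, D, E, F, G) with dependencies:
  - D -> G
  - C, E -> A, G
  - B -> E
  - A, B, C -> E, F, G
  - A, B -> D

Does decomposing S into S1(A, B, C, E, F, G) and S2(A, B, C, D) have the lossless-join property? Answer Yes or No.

Yes

Common attributes: {A, B, C}; their closure is {A, B, C, D, E, F, G}.
Since S1 ⊆ {A, B, C, D, E, F, G}, the intersection is a superkey of S1; the decomposition is lossless.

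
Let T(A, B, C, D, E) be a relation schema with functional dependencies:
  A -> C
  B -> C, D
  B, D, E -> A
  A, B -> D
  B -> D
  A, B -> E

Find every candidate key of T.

Attributes never on any right-hand side: {B} — every candidate key must contain it.
Closure of {A, B} is {A, B, C, D, E}, the whole schema; {A, B} is a candidate key.
Closure of {B, E} is {A, B, C, D, E}, the whole schema; {B, E} is a candidate key.
No proper subset of any of these is a key, and no other minimal superkey exists.

{A, B}, {B, E}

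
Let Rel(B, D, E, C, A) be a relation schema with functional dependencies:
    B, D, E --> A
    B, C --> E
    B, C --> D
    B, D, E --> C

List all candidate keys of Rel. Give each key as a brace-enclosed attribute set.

No FD produces {B}, so it must be in every candidate key.
{B, C} is a candidate key since {B, C}⁺ = {A, B, C, D, E} covers every attribute.
{B, D, E} is a candidate key since {B, D, E}⁺ = {A, B, C, D, E} covers every attribute.
Any other superkey properly contains one of these, so there are no further candidate keys.

{B, C}, {B, D, E}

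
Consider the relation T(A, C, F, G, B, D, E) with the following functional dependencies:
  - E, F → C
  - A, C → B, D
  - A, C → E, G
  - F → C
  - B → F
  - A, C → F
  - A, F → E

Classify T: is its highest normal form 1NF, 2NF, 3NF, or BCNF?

Candidate keys: {A, B}, {A, C}, {A, F}. Prime attributes: {A, B, C, F}.
E, F → C: {E, F}⁺ = {C, E, F}, which is not all of the attributes, so the left side is not a superkey — BCNF is violated.
But every attribute on its right side ({C}) is prime, and the same holds for every other non-superkey FD, so 3NF still holds.

3NF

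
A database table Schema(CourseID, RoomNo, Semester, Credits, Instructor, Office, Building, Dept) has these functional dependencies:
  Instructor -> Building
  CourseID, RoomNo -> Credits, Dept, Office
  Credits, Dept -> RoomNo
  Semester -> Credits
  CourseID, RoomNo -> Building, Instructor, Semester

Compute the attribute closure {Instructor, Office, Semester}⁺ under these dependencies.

{Building, Credits, Instructor, Office, Semester}

Start with {Instructor, Office, Semester}.
Instructor -> Building applies; add {Building} → now {Building, Instructor, Office, Semester}.
Semester -> Credits applies; add {Credits} → now {Building, Credits, Instructor, Office, Semester}.
No further FD applies.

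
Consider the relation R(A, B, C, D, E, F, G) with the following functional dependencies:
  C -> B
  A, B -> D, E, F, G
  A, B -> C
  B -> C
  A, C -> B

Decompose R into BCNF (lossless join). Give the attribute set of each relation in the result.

{A, C, D, E, F, G}; {B, C}

Candidate keys of the original relation: {A, B}, {A, C}.
Within {A, B, C, D, E, F, G}: {C}⁺ ∩ {A, B, C, D, E, F, G} = {B, C}, not the whole set, so C -> B violates BCNF; decompose into {B, C} and {A, C, D, E, F, G}.
{B, C}: every determinant is a superkey — BCNF.
{A, C, D, E, F, G}: every determinant is a superkey — BCNF.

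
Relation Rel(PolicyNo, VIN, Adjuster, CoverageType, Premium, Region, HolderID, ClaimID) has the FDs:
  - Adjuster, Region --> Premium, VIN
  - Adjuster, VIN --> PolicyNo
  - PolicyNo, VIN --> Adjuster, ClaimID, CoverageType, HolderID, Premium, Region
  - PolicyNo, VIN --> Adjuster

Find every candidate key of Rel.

{Adjuster, Region} is a candidate key since {Adjuster, Region}⁺ = {Adjuster, ClaimID, CoverageType, HolderID, PolicyNo, Premium, Region, VIN} covers every attribute.
{Adjuster, VIN} is a candidate key since {Adjuster, VIN}⁺ = {Adjuster, ClaimID, CoverageType, HolderID, PolicyNo, Premium, Region, VIN} covers every attribute.
{PolicyNo, VIN} is a candidate key since {PolicyNo, VIN}⁺ = {Adjuster, ClaimID, CoverageType, HolderID, PolicyNo, Premium, Region, VIN} covers every attribute.
These are minimal and exhaustive — every other superkey contains one of them.

{Adjuster, Region}, {Adjuster, VIN}, {PolicyNo, VIN}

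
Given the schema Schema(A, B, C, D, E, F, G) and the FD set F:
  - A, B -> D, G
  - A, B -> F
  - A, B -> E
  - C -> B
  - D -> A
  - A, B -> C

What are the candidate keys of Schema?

{A, B}, {A, C}, {B, D}, {C, D}

Closure of {A, B} is {A, B, C, D, E, F, G}, the whole schema; {A, B} is a candidate key.
Closure of {A, C} is {A, B, C, D, E, F, G}, the whole schema; {A, C} is a candidate key.
Closure of {B, D} is {A, B, C, D, E, F, G}, the whole schema; {B, D} is a candidate key.
Closure of {C, D} is {A, B, C, D, E, F, G}, the whole schema; {C, D} is a candidate key.
Any other superkey properly contains one of these, so there are no further candidate keys.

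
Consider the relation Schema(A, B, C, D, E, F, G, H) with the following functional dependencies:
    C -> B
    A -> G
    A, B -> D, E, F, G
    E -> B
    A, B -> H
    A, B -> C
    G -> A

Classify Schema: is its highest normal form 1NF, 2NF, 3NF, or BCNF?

3NF

Candidate keys: {A, B}, {A, C}, {A, E}, {B, G}, {C, G}, {E, G}. Prime attributes: {A, B, C, E, G}.
C -> B breaks BCNF: {C}⁺ = {B, C}, so {C} is not a superkey.
Since {B} ⊆ prime attributes and every other non-superkey FD also has a prime right side, the schema is in 3NF.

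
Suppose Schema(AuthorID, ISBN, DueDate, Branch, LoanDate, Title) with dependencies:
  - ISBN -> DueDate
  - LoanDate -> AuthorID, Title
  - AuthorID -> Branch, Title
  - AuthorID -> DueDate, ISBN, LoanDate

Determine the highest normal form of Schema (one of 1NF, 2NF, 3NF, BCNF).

Candidate keys: {AuthorID}, {LoanDate}. Prime attributes: {AuthorID, LoanDate}.
For ISBN -> DueDate we have {ISBN}⁺ = {DueDate, ISBN}; {ISBN} is not a superkey, so BCNF fails.
ISBN -> DueDate determines the non-prime attribute {DueDate} from a non-superkey — 3NF is violated.
With only single-attribute keys there can be no partial dependency, so 2NF holds.

2NF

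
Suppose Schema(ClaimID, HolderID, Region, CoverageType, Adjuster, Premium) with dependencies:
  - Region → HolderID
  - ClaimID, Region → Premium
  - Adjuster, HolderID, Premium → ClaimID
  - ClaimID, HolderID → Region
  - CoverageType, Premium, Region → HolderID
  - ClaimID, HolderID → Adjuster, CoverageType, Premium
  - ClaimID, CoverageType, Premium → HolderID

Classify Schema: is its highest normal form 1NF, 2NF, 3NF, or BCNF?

3NF

Candidate keys: {Adjuster, HolderID, Premium}, {Adjuster, Premium, Region}, {ClaimID, CoverageType, Premium}, {ClaimID, HolderID}, {ClaimID, Region}. Prime attributes: {Adjuster, ClaimID, CoverageType, HolderID, Premium, Region}.
Region → HolderID: {Region}⁺ = {HolderID, Region}, which is not all of the attributes, so the left side is not a superkey — BCNF is violated.
But every attribute on its right side ({HolderID}) is prime, and the same holds for every other non-superkey FD, so 3NF still holds.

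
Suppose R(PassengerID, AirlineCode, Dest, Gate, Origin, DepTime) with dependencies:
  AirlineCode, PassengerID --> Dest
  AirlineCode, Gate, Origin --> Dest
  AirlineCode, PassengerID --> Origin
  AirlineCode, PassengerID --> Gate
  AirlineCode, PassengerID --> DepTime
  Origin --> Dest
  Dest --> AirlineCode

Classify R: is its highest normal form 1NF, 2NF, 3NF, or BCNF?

3NF

Candidate keys: {AirlineCode, PassengerID}, {Dest, PassengerID}, {Origin, PassengerID}. Prime attributes: {AirlineCode, Dest, Origin, PassengerID}.
For AirlineCode, Gate, Origin --> Dest we have {AirlineCode, Gate, Origin}⁺ = {AirlineCode, Dest, Gate, Origin}; {AirlineCode, Gate, Origin} is not a superkey, so BCNF fails.
Since {Dest} ⊆ prime attributes and every other non-superkey FD also has a prime right side, the schema is in 3NF.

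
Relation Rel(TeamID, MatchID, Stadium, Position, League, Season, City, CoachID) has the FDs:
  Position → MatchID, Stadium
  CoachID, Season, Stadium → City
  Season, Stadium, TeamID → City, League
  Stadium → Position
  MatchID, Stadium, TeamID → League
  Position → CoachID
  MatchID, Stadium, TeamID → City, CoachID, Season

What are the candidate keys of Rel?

No FD produces {TeamID}, so it must be in every candidate key.
{Position, TeamID}⁺ = {City, CoachID, League, MatchID, Position, Season, Stadium, TeamID} — all of the relation — so {Position, TeamID} is a candidate key.
{Stadium, TeamID}⁺ = {City, CoachID, League, MatchID, Position, Season, Stadium, TeamID} — all of the relation — so {Stadium, TeamID} is a candidate key.
No proper subset of any of these is a key, and no other minimal superkey exists.

{Position, TeamID}, {Stadium, TeamID}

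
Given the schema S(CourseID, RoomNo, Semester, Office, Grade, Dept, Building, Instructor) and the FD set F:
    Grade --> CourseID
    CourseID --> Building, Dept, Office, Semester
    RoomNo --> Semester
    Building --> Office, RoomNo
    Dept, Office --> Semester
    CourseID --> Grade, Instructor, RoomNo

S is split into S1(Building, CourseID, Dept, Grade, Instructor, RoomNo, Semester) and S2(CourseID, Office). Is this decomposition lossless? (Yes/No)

Yes

Common attributes: {CourseID}; their closure is {Building, CourseID, Dept, Grade, Instructor, Office, RoomNo, Semester}.
S1 is contained in that closure, so S1 ∩ S2 --> S1 holds and the join is lossless.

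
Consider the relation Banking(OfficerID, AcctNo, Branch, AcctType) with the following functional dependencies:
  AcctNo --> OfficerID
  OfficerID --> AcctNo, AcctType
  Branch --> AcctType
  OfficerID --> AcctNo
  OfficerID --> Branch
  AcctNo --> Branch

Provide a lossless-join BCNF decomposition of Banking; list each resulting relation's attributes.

Candidate keys of the original relation: {AcctNo}, {OfficerID}.
{AcctNo, AcctType, Branch, OfficerID}: {Branch} determines {AcctType, Branch} here but is not a superkey — split on Branch --> AcctType, giving {AcctType, Branch} and {AcctNo, Branch, OfficerID}.
{AcctType, Branch}: every determinant is a superkey — BCNF.
{AcctNo, Branch, OfficerID}: every determinant is a superkey — BCNF.

{AcctNo, Branch, OfficerID}; {AcctType, Branch}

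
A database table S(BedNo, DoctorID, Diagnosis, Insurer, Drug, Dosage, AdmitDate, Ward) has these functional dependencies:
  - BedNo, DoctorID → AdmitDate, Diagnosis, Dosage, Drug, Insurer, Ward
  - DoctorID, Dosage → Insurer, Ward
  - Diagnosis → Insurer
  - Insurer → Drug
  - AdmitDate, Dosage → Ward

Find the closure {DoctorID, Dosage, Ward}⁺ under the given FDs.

Start with {DoctorID, Dosage, Ward}.
DoctorID, Dosage → Insurer, Ward applies; add {Insurer} → now {DoctorID, Dosage, Insurer, Ward}.
Insurer → Drug applies; add {Drug} → now {DoctorID, Dosage, Drug, Insurer, Ward}.
No further FD applies.

{DoctorID, Dosage, Drug, Insurer, Ward}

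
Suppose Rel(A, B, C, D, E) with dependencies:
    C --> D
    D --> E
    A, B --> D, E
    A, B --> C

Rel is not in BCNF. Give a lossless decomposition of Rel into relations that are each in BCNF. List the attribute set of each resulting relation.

{A, B, C}; {C, D}; {D, E}

Candidate key of the original relation: {A, B}.
In {A, B, C, D, E}, {C} is not a superkey ({C}⁺ restricted to this set is {C, D, E}), so split on C --> D, E into {C, D, E} and {A, B, C}.
In {C, D, E}, {D} is not a superkey ({D}⁺ restricted to this set is {D, E}), so split on D --> E into {D, E} and {C, D}.
{D, E} has no BCNF violation.
{C, D} has no BCNF violation.
{A, B, C} has no BCNF violation.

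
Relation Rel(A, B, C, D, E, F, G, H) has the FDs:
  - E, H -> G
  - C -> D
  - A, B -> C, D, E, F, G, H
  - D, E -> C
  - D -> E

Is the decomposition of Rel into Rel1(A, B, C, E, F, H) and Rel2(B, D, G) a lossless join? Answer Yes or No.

The shared attributes are {B} and {B}⁺ = {B}.
Rel1 ⊄ {B} and Rel2 ⊄ {B}, so the split is lossy.

No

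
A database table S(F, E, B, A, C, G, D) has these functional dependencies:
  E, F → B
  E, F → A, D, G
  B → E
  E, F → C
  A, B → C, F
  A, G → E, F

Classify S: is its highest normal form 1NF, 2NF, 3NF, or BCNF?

3NF

Candidate keys: {A, B}, {A, G}, {B, F}, {E, F}. Prime attributes: {A, B, E, F, G}.
B → E breaks BCNF: {B}⁺ = {B, E}, so {B} is not a superkey.
Its right-hand attributes {E} are all prime, as are those of every other non-superkey FD — the relation is in 3NF.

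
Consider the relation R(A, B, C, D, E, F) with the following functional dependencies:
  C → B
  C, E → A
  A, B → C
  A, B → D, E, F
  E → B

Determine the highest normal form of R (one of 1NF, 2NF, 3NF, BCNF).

Candidate keys: {A, B}, {A, C}, {A, E}, {C, E}. Prime attributes: {A, B, C, E}.
C → B breaks BCNF: {C}⁺ = {B, C}, so {C} is not a superkey.
But every attribute on its right side ({B}) is prime, and the same holds for every other non-superkey FD, so 3NF still holds.

3NF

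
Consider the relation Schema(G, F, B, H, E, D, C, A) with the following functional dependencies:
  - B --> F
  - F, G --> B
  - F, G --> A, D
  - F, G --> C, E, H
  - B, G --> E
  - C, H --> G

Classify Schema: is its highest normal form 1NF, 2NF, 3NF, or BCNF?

3NF

Candidate keys: {B, C, H}, {B, G}, {C, F, H}, {F, G}. Prime attributes: {B, C, F, G, H}.
B --> F: {B}⁺ = {B, F}, which is not all of the attributes, so the left side is not a superkey — BCNF is violated.
But every attribute on its right side ({F}) is prime, and the same holds for every other non-superkey FD, so 3NF still holds.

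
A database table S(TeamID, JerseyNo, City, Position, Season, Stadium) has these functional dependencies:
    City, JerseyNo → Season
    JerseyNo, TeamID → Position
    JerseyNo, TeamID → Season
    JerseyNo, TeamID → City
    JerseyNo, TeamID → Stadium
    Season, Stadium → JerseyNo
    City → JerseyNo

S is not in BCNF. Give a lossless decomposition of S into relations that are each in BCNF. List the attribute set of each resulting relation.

{City, JerseyNo, Season}; {City, Position, Stadium, TeamID}

Candidate keys of the original relation: {City, TeamID}, {JerseyNo, TeamID}, {Season, Stadium, TeamID}.
{City, JerseyNo, Position, Season, Stadium, TeamID}: {City, JerseyNo} determines {City, JerseyNo, Season} here but is not a superkey — split on City, JerseyNo → Season, giving {City, JerseyNo, Season} and {City, JerseyNo, Position, Stadium, TeamID}.
{City, JerseyNo, Season} is in BCNF.
{City, JerseyNo, Position, Stadium, TeamID}: {City} determines {City, JerseyNo} here but is not a superkey — split on City → JerseyNo, giving {City, JerseyNo} and {City, Position, Stadium, TeamID}.
{City, JerseyNo} is in BCNF.
{City, Position, Stadium, TeamID} is in BCNF.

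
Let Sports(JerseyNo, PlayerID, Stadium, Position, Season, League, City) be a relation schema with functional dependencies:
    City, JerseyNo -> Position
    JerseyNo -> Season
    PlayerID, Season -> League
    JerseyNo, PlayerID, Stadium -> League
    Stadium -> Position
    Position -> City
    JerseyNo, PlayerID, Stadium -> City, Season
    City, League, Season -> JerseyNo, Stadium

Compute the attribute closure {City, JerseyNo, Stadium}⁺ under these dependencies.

Start with {City, JerseyNo, Stadium}.
City, JerseyNo -> Position applies; add {Position} → now {City, JerseyNo, Position, Stadium}.
JerseyNo -> Season applies; add {Season} → now {City, JerseyNo, Position, Season, Stadium}.
No further FD applies.

{City, JerseyNo, Position, Season, Stadium}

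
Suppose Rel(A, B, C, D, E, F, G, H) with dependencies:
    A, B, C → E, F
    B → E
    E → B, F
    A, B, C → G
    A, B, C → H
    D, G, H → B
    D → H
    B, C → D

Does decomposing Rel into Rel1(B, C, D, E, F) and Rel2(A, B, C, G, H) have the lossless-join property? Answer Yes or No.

Rel1 ∩ Rel2 = {B, C}; its closure under F is {B, C, D, E, F, H}.
This includes all of Rel1, so the common attributes are a superkey of Rel1 — the join is lossless.

Yes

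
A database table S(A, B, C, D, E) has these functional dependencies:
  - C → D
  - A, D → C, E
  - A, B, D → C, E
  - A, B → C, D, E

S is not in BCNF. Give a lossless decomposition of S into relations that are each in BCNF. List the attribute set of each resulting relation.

Candidate key of the original relation: {A, B}.
Within {A, B, C, D, E}: {C}⁺ ∩ {A, B, C, D, E} = {C, D}, not the whole set, so C → D violates BCNF; decompose into {C, D} and {A, B, C, E}.
{C, D} has no BCNF violation.
Within {A, B, C, E}: {A, C}⁺ ∩ {A, B, C, E} = {A, C, E}, not the whole set, so A, C → E violates BCNF; decompose into {A, C, E} and {A, B, C}.
{A, C, E} has no BCNF violation.
{A, B, C} has no BCNF violation.

{A, B, C}; {A, C, E}; {C, D}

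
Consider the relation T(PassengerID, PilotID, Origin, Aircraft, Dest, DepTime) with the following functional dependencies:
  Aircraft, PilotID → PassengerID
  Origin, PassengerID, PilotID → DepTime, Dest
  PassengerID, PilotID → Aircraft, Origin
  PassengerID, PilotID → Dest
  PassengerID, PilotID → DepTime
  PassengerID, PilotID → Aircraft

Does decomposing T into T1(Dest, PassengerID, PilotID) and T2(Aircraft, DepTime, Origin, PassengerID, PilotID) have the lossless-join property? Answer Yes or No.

Common attributes: {PassengerID, PilotID}; their closure is {Aircraft, DepTime, Dest, Origin, PassengerID, PilotID}.
T1 is contained in that closure, so T1 ∩ T2 → T1 holds and the join is lossless.

Yes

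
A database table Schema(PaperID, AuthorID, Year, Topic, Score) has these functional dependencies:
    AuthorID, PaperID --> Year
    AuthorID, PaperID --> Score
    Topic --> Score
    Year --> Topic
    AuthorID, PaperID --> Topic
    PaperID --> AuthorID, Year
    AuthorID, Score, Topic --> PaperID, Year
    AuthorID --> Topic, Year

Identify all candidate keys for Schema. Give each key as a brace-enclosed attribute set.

{AuthorID} is a candidate key since {AuthorID}⁺ = {AuthorID, PaperID, Score, Topic, Year} covers every attribute.
{PaperID} is a candidate key since {PaperID}⁺ = {AuthorID, PaperID, Score, Topic, Year} covers every attribute.
Any other superkey properly contains one of these, so there are no further candidate keys.

{AuthorID}, {PaperID}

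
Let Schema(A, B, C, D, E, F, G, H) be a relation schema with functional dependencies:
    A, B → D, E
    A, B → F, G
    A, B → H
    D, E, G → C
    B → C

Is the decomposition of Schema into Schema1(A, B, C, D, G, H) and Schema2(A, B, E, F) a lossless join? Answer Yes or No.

The shared attributes are {A, B} and {A, B}⁺ = {A, B, C, D, E, F, G, H}.
Schema1 is contained in that closure, so Schema1 ∩ Schema2 → Schema1 holds and the join is lossless.

Yes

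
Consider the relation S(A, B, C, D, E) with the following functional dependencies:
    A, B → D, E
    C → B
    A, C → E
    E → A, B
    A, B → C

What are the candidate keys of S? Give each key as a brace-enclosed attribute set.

{A, B}, {A, C}, {E}

{E} is a candidate key since {E}⁺ = {A, B, C, D, E} covers every attribute.
{A, B} is a candidate key since {A, B}⁺ = {A, B, C, D, E} covers every attribute.
{A, C} is a candidate key since {A, C}⁺ = {A, B, C, D, E} covers every attribute.
These are minimal and exhaustive — every other superkey contains one of them.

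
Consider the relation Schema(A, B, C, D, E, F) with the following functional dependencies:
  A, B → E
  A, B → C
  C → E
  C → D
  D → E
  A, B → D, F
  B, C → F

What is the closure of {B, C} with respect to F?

Start with {B, C}.
C → E applies; add {E} → now {B, C, E}.
C → D applies; add {D} → now {B, C, D, E}.
B, C → F applies; add {F} → now {B, C, D, E, F}.
No further FD applies.

{B, C, D, E, F}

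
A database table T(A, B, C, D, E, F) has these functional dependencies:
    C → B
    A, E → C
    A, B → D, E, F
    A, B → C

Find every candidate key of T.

{A, B}, {A, C}, {A, E}

{A} never appears on the right of any FD, so every key must include it.
Closure of {A, B} is {A, B, C, D, E, F}, the whole schema; {A, B} is a candidate key.
Closure of {A, C} is {A, B, C, D, E, F}, the whole schema; {A, C} is a candidate key.
Closure of {A, E} is {A, B, C, D, E, F}, the whole schema; {A, E} is a candidate key.
Any other superkey properly contains one of these, so there are no further candidate keys.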